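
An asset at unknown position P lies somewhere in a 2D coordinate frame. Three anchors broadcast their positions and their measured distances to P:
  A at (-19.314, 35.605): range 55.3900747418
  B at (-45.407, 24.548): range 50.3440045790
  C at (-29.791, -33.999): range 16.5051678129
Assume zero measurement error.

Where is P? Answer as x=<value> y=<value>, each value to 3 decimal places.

x=-21.473 y=-19.743

eq1: (x + 19.314)² + (y − 35.605)² = 55.3900747418²
eq2: (x + 45.407)² + (y − 24.548)² = 50.3440045790²
eq3: (x + 29.791)² + (y + 33.999)² = 16.5051678129²
eq3−eq2, eq3−eq1 (x²,y² cancel):
  -31.232·x + 117.094·y = -1641.133962
  20.954·x + 139.208·y = -3198.328876
det = -31.232·139.208 − 117.094·20.954 = -6801.331932
x = (-1641.133962·139.208 − 117.094·-3198.328876) / -6801.331932 = -21.473168
y = (-31.232·-3198.328876 − -1641.133962·20.954) / -6801.331932 = -19.742975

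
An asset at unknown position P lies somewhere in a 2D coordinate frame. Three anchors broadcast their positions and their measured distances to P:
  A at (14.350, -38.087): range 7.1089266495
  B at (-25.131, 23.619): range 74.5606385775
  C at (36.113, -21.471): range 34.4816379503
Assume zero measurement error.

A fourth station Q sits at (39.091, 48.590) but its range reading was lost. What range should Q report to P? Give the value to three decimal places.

96.141

eq1: (x − 14.350)² + (y + 38.087)² = 7.1089266495²
eq2: (x + 25.131)² + (y − 23.619)² = 74.5606385775²
eq3: (x − 36.113)² + (y + 21.471)² = 34.4816379503²
eq1−eq2, eq1−eq3 (x²,y² cancel):
  -78.962·x + 123.412·y = -5975.869734
  43.526·x + 33.232·y = -1029.835977
det = -78.962·33.232 − 123.412·43.526 = -7995.695896
x = (-5975.869734·33.232 − 123.412·-1029.835977) / -7995.695896 = 8.941809
y = (-78.962·-1029.835977 − -5975.869734·43.526) / -7995.695896 = -42.700925
|P − Q| = √((8.941809 − 39.091)² + (-42.700925 − 48.590)²) = 96.140557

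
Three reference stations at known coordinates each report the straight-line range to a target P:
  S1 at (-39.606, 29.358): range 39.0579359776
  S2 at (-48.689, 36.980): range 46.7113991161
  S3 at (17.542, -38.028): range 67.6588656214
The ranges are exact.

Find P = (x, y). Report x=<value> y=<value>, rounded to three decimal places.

x=-43.797 y=-9.474

eq1: (x + 39.606)² + (y − 29.358)² = 39.0579359776²
eq2: (x + 48.689)² + (y − 36.980)² = 46.7113991161²
eq3: (x − 17.542)² + (y + 38.028)² = 67.6588656214²
eq1−eq3, eq1−eq2 (x²,y² cancel):
  114.296·x − 134.772·y = -3728.876586
  -18.166·x + 15.244·y = 651.179276
det = 114.296·15.244 − -134.772·-18.166 = -705.939928
x = (-3728.876586·15.244 − -134.772·651.179276) / -705.939928 = -43.796558
y = (114.296·651.179276 − -3728.876586·-18.166) / -705.939928 = -9.474481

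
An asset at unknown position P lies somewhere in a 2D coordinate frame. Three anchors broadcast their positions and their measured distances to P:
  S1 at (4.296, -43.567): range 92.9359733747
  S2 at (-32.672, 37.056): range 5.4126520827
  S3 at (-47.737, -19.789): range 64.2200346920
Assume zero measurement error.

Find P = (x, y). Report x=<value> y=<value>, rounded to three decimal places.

eq1: (x − 4.296)² + (y + 43.567)² = 92.9359733747²
eq2: (x + 32.672)² + (y − 37.056)² = 5.4126520827²
eq3: (x + 47.737)² + (y + 19.789)² = 64.2200346920²
eq1−eq3, eq1−eq2 (x²,y² cancel):
  -104.066·x + 47.556·y = 5266.768876
  -73.936·x + 161.246·y = 9131.865960
det = -104.066·161.246 − 47.556·-73.936 = -13264.125820
x = (5266.768876·161.246 − 47.556·9131.865960) / -13264.125820 = -31.285167
y = (-104.066·9131.865960 − 5266.768876·-73.936) / -13264.125820 = 42.287969

x=-31.285 y=42.288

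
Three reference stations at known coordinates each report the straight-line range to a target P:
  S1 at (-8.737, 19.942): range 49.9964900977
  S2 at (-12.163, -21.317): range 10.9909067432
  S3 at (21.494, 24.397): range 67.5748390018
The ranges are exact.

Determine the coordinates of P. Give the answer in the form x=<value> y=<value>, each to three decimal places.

eq1: (x + 8.737)² + (y − 19.942)² = 49.9964900977²
eq2: (x + 12.163)² + (y + 21.317)² = 10.9909067432²
eq3: (x − 21.494)² + (y − 24.397)² = 67.5748390018²
eq1−eq3, eq1−eq2 (x²,y² cancel):
  60.462·x + 8.910·y = -1483.522732
  -6.852·x − 82.518·y = 2507.183516
det = 60.462·-82.518 − 8.910·-6.852 = -4928.151996
x = (-1483.522732·-82.518 − 8.910·2507.183516) / -4928.151996 = -20.307475
y = (60.462·2507.183516 − -1483.522732·-6.852) / -4928.151996 = -28.697214

x=-20.307 y=-28.697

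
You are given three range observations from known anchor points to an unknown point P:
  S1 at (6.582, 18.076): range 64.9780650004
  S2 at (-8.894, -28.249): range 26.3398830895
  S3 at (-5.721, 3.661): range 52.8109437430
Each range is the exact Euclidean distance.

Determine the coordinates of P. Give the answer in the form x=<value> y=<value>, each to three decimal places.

x=9.782 y=-46.823

eq1: (x − 6.582)² + (y − 18.076)² = 64.9780650004²
eq2: (x + 8.894)² + (y + 28.249)² = 26.3398830895²
eq3: (x + 5.721)² + (y − 3.661)² = 52.8109437430²
eq1−eq2, eq1−eq3 (x²,y² cancel):
  -30.952·x − 92.650·y = 4035.404227
  -24.606·x − 28.830·y = 1109.221414
det = -30.952·-28.830 − -92.650·-24.606 = -1387.399740
x = (4035.404227·-28.830 − -92.650·1109.221414) / -1387.399740 = 9.781853
y = (-30.952·1109.221414 − 4035.404227·-24.606) / -1387.399740 = -46.823229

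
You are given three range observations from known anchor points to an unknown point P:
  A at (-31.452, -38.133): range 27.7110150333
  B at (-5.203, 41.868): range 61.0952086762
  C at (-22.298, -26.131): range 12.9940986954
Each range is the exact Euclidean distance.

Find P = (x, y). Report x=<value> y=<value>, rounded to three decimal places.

x=-11.501 y=-18.902

eq1: (x + 31.452)² + (y + 38.133)² = 27.7110150333²
eq2: (x + 5.203)² + (y − 41.868)² = 61.0952086762²
eq3: (x + 22.298)² + (y + 26.131)² = 12.9940986954²
eq2−eq3, eq2−eq1 (x²,y² cancel):
  -34.190·x − 135.998·y = 2963.807254
  -52.498·x − 160.002·y = 3628.077529
det = -34.190·-160.002 − -135.998·-52.498 = -1669.154624
x = (2963.807254·-160.002 − -135.998·3628.077529) / -1669.154624 = -11.500552
y = (-34.190·3628.077529 − 2963.807254·-52.498) / -1669.154624 = -18.901773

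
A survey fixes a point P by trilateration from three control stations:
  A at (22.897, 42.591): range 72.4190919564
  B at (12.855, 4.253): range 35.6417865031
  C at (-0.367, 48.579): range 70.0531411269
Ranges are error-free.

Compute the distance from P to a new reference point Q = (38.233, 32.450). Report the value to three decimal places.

eq1: (x − 22.897)² + (y − 42.591)² = 72.4190919564²
eq2: (x − 12.855)² + (y − 4.253)² = 35.6417865031²
eq3: (x + 0.367)² + (y − 48.579)² = 70.0531411269²
eq1−eq2, eq1−eq3 (x²,y² cancel):
  -20.084·x − 76.676·y = 1819.261079
  -46.528·x + 11.976·y = 358.870338
det = -20.084·11.976 − -76.676·-46.528 = -3808.106912
x = (1819.261079·11.976 − -76.676·358.870338) / -3808.106912 = -12.947171
y = (-20.084·358.870338 − 1819.261079·-46.528) / -3808.106912 = -20.335308
|P − Q| = √((-12.947171 − 38.233)² + (-20.335308 − 32.450)²) = 73.523457

73.523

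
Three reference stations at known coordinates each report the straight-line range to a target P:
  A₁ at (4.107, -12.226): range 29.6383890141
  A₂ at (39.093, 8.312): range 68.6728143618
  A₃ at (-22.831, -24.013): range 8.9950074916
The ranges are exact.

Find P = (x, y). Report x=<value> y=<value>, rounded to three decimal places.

eq1: (x − 4.107)² + (y + 12.226)² = 29.6383890141²
eq2: (x − 39.093)² + (y − 8.312)² = 68.6728143618²
eq3: (x + 22.831)² + (y + 24.013)² = 8.9950074916²
eq2−eq1, eq2−eq3 (x²,y² cancel):
  -69.972·x − 41.076·y = 2406.511861
  -123.848·x − 64.650·y = 4135.572010
det = -69.972·-64.650 − -41.076·-123.848 = -563.490648
x = (2406.511861·-64.650 − -41.076·4135.572010) / -563.490648 = -25.362913
y = (-69.972·4135.572010 − 2406.511861·-123.848) / -563.490648 = -15.381686

x=-25.363 y=-15.382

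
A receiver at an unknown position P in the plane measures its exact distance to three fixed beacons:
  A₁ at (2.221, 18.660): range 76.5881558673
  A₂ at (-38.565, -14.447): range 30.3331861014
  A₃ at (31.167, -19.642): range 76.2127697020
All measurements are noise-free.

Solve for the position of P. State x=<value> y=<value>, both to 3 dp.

x=-40.810 y=-44.697

eq1: (x − 2.221)² + (y − 18.660)² = 76.5881558673²
eq2: (x + 38.565)² + (y + 14.447)² = 30.3331861014²
eq3: (x − 31.167)² + (y + 19.642)² = 76.2127697020²
eq2−eq3, eq2−eq1 (x²,y² cancel):
  139.464·x − 10.390·y = -5227.069068
  81.572·x + 66.214·y = -6288.490033
det = 139.464·66.214 − -10.390·81.572 = 10082.002376
x = (-5227.069068·66.214 − -10.390·-6288.490033) / 10082.002376 = -40.809608
y = (139.464·-6288.490033 − -5227.069068·81.572) / 10082.002376 = -44.697023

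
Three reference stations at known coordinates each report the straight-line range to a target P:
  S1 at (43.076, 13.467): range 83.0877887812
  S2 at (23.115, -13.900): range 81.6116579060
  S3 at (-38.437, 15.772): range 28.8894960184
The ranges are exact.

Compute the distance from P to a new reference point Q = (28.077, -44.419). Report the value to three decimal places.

eq1: (x − 43.076)² + (y − 13.467)² = 83.0877887812²
eq2: (x − 23.115)² + (y + 13.900)² = 81.6116579060²
eq3: (x + 38.437)² + (y − 15.772)² = 28.8894960184²
eq1−eq3, eq1−eq2 (x²,y² cancel):
  -163.026·x + 4.610·y = 5758.234752
  -39.922·x − 54.734·y = -1066.270702
det = -163.026·-54.734 − 4.610·-39.922 = 9107.105504
x = (5758.234752·-54.734 − 4.610·-1066.270702) / 9107.105504 = -34.067434
y = (-163.026·-1066.270702 − 5758.234752·-39.922) / 9107.105504 = 44.329133
|P − Q| = √((-34.067434 − 28.077)² + (44.329133 − -44.419)²) = 108.342798

108.343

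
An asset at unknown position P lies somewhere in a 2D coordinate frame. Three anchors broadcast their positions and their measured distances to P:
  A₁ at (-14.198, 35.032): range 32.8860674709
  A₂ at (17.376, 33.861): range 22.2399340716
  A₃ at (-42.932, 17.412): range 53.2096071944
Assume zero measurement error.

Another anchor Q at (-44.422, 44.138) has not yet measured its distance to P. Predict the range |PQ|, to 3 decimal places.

eq1: (x + 14.198)² + (y − 35.032)² = 32.8860674709²
eq2: (x − 17.376)² + (y − 33.861)² = 22.2399340716²
eq3: (x + 42.932)² + (y − 17.412)² = 53.2096071944²
eq3−eq2, eq3−eq1 (x²,y² cancel):
  120.616·x + 32.898·y = 1638.805959
  57.468·x + 35.240·y = 1032.258724
det = 120.616·35.240 − 32.898·57.468 = 2359.925576
x = (1638.805959·35.240 − 32.898·1032.258724) / 2359.925576 = 10.081790
y = (120.616·1032.258724 − 1638.805959·57.468) / 2359.925576 = 12.851260
|P − Q| = √((10.081790 − -44.422)² + (12.851260 − 44.138)²) = 62.845232

62.845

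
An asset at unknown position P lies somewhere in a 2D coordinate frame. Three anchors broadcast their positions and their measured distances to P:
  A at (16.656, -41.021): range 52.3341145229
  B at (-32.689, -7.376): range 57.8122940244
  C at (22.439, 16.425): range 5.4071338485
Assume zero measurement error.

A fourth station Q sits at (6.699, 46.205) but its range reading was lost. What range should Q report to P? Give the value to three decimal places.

38.407

eq1: (x − 16.656)² + (y + 41.021)² = 52.3341145229²
eq2: (x + 32.689)² + (y + 7.376)² = 57.8122940244²
eq3: (x − 22.439)² + (y − 16.425)² = 5.4071338485²
eq3−eq2, eq3−eq1 (x²,y² cancel):
  -110.256·x − 47.602·y = -2963.337493
  -11.566·x − 114.892·y = -1522.767015
det = -110.256·-114.892 − -47.602·-11.566 = 12116.967620
x = (-2963.337493·-114.892 − -47.602·-1522.767015) / 12116.967620 = 22.115848
y = (-110.256·-1522.767015 − -2963.337493·-11.566) / 12116.967620 = 11.027531
|P − Q| = √((22.115848 − 6.699)² + (11.027531 − 46.205)²) = 38.407467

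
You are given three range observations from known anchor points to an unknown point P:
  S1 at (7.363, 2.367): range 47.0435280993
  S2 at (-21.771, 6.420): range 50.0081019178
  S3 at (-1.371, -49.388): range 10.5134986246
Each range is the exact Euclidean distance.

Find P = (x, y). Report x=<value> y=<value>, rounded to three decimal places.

x=-8.699 y=-41.849

eq1: (x − 7.363)² + (y − 2.367)² = 47.0435280993²
eq2: (x + 21.771)² + (y − 6.420)² = 50.0081019178²
eq3: (x + 1.371)² + (y + 49.388)² = 10.5134986246²
eq1−eq3, eq1−eq2 (x²,y² cancel):
  -17.468·x − 103.510·y = 4483.797610
  -58.268·x + 8.106·y = 167.659662
det = -17.468·8.106 − -103.510·-58.268 = -6172.916288
x = (4483.797610·8.106 − -103.510·167.659662) / -6172.916288 = -8.699310
y = (-17.468·167.659662 − 4483.797610·-58.268) / -6172.916288 = -41.849464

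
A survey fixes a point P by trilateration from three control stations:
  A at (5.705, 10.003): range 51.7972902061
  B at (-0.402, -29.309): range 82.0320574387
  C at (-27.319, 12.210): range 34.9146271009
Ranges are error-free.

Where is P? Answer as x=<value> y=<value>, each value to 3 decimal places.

eq1: (x − 5.705)² + (y − 10.003)² = 51.7972902061²
eq2: (x + 0.402)² + (y + 29.309)² = 82.0320574387²
eq3: (x + 27.319)² + (y − 12.210)² = 34.9146271009²
eq1−eq3, eq1−eq2 (x²,y² cancel):
  -66.048·x + 4.414·y = 2226.732914
  -12.214·x − 78.624·y = -3319.727124
det = -66.048·-78.624 − 4.414·-12.214 = 5246.870548
x = (2226.732914·-78.624 − 4.414·-3319.727124) / 5246.870548 = -30.574677
y = (-66.048·-3319.727124 − 2226.732914·-12.214) / 5246.870548 = 46.972505

x=-30.575 y=46.973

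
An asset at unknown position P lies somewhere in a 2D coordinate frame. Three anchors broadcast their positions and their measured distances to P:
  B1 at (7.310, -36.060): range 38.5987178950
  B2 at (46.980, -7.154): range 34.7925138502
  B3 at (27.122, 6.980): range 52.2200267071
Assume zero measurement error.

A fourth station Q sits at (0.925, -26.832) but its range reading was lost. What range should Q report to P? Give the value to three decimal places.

47.021

eq1: (x − 7.310)² + (y + 36.060)² = 38.5987178950²
eq2: (x − 46.980)² + (y + 7.154)² = 34.7925138502²
eq3: (x − 27.122)² + (y − 6.980)² = 52.2200267071²
eq2−eq3, eq2−eq1 (x²,y² cancel):
  -39.716·x + 28.268·y = -2990.389001
  -79.340·x − 57.812·y = -1183.882419
det = -39.716·-57.812 − 28.268·-79.340 = 4538.844512
x = (-2990.389001·-57.812 − 28.268·-1183.882419) / 4538.844512 = 45.462310
y = (-39.716·-1183.882419 − -2990.389001·-79.340) / 4538.844512 = -41.913396
|P − Q| = √((45.462310 − 0.925)² + (-41.913396 − -26.832)²) = 47.021490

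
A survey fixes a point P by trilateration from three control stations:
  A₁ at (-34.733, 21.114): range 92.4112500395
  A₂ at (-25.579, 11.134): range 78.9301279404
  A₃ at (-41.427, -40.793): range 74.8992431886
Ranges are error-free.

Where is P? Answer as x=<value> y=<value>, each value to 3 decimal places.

eq1: (x + 34.733)² + (y − 21.114)² = 92.4112500395²
eq2: (x + 25.579)² + (y − 11.134)² = 78.9301279404²
eq3: (x + 41.427)² + (y + 40.793)² = 74.8992431886²
eq3−eq1, eq3−eq2 (x²,y² cancel):
  13.388·x + 123.814·y = -4658.025397
  31.696·x + 103.854·y = -3222.082447
det = 13.388·103.854 − 123.814·31.696 = -2534.011192
x = (-4658.025397·103.854 − 123.814·-3222.082447) / -2534.011192 = 33.470907
y = (13.388·-3222.082447 − -4658.025397·31.696) / -2534.011192 = -41.240360

x=33.471 y=-41.240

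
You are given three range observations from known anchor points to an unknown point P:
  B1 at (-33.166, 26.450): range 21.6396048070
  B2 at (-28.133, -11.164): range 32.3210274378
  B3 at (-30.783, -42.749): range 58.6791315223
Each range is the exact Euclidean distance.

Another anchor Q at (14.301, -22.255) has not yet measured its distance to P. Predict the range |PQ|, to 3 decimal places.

eq1: (x + 33.166)² + (y − 26.450)² = 21.6396048070²
eq2: (x + 28.133)² + (y + 11.164)² = 32.3210274378²
eq3: (x + 30.783)² + (y + 42.749)² = 58.6791315223²
eq2−eq3, eq2−eq1 (x²,y² cancel):
  -5.300·x − 63.170·y = -539.622157
  -10.066·x + 75.228·y = 1459.861789
det = -5.300·75.228 − -63.170·-10.066 = -1034.577620
x = (-539.622157·75.228 − -63.170·1459.861789) / -1034.577620 = -49.899372
y = (-5.300·1459.861789 − -539.622157·-10.066) / -1034.577620 = 12.728967
|P − Q| = √((-49.899372 − 14.301)² + (12.728967 − -22.255)²) = 73.113376

73.113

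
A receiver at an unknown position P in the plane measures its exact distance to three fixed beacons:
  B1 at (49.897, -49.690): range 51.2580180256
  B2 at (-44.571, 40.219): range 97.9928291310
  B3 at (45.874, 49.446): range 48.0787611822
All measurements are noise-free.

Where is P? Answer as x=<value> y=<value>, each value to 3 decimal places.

eq1: (x − 49.897)² + (y + 49.690)² = 51.2580180256²
eq2: (x + 44.571)² + (y − 40.219)² = 97.9928291310²
eq3: (x − 45.874)² + (y − 49.446)² = 48.0787611822²
eq3−eq2, eq3−eq1 (x²,y² cancel):
  -180.890·x − 18.454·y = -8236.216074
  8.046·x − 198.272·y = 93.658782
det = -180.890·-198.272 − -18.454·8.046 = 36013.902964
x = (-8236.216074·-198.272 − -18.454·93.658782) / 36013.902964 = 45.391898
y = (-180.890·93.658782 − -8236.216074·8.046) / 36013.902964 = 1.369656

x=45.392 y=1.370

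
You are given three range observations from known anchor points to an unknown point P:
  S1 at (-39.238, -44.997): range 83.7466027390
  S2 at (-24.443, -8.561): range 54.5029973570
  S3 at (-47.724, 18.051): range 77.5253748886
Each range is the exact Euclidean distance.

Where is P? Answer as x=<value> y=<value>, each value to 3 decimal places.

x=28.550 y=4.179

eq1: (x + 39.238)² + (y + 44.997)² = 83.7466027390²
eq2: (x + 24.443)² + (y + 8.561)² = 54.5029973570²
eq3: (x + 47.724)² + (y − 18.051)² = 77.5253748886²
eq2−eq1, eq2−eq3 (x²,y² cancel):
  -29.590·x − 72.872·y = -1149.317066
  -46.562·x + 53.224·y = -1106.939224
det = -29.590·53.224 − -72.872·-46.562 = -4967.964224
x = (-1149.317066·53.224 − -72.872·-1106.939224) / -4967.964224 = 28.550151
y = (-29.590·-1106.939224 − -1149.317066·-46.562) / -4967.964224 = 4.178808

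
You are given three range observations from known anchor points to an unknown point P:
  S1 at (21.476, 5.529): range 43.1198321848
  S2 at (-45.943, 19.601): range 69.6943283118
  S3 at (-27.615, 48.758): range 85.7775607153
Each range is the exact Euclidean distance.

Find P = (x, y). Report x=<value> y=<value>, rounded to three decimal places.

x=0.651 y=-32.229

eq1: (x − 21.476)² + (y − 5.529)² = 43.1198321848²
eq2: (x + 45.943)² + (y − 19.601)² = 69.6943283118²
eq3: (x + 27.615)² + (y − 48.758)² = 85.7775607153²
eq2−eq1, eq2−eq3 (x²,y² cancel):
  134.838·x − 28.144·y = 994.809438
  36.656·x + 58.314·y = -1855.518184
det = 134.838·58.314 − -28.144·36.656 = 8894.589596
x = (994.809438·58.314 − -28.144·-1855.518184) / 8894.589596 = 0.650914
y = (134.838·-1855.518184 − 994.809438·36.656) / 8894.589596 = -32.228592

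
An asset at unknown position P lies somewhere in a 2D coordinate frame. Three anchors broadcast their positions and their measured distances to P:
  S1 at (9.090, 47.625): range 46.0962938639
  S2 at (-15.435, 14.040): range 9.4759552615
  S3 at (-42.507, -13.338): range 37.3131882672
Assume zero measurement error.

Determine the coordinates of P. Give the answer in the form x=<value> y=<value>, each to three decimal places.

eq1: (x − 9.090)² + (y − 47.625)² = 46.0962938639²
eq2: (x + 15.435)² + (y − 14.040)² = 9.4759552615²
eq3: (x + 42.507)² + (y + 13.338)² = 37.3131882672²
eq2−eq3, eq2−eq1 (x²,y² cancel):
  -54.144·x − 54.756·y = 246.906177
  49.050·x + 67.170·y = -119.666680
det = -54.144·67.170 − -54.756·49.050 = -951.070680
x = (246.906177·67.170 − -54.756·-119.666680) / -951.070680 = -10.548342
y = (-54.144·-119.666680 − 246.906177·49.050) / -951.070680 = 5.921237

x=-10.548 y=5.921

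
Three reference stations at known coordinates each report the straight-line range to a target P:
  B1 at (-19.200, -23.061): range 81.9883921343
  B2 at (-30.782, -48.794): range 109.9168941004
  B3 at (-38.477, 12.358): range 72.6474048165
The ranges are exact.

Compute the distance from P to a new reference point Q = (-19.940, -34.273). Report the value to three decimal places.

eq1: (x + 19.200)² + (y + 23.061)² = 81.9883921343²
eq2: (x + 30.782)² + (y + 48.794)² = 109.9168941004²
eq3: (x + 38.477)² + (y − 12.358)² = 72.6474048165²
eq2−eq1, eq2−eq3 (x²,y² cancel):
  23.164·x + 51.466·y = 2931.690925
  -15.390·x + 122.304·y = 5108.891915
det = 23.164·122.304 − 51.466·-15.390 = 3625.111596
x = (2931.690925·122.304 − 51.466·5108.891915) / 3625.111596 = 26.378028
y = (23.164·5108.891915 − 2931.690925·-15.390) / 3625.111596 = 45.091328
|P − Q| = √((26.378028 − -19.940)² + (45.091328 − -34.273)²) = 91.891546

91.892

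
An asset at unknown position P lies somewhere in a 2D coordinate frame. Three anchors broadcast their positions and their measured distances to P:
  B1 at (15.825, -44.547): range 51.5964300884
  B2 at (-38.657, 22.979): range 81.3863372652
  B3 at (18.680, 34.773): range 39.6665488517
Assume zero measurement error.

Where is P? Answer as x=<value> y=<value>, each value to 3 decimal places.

x=39.752 y=1.166

eq1: (x − 15.825)² + (y + 44.547)² = 51.5964300884²
eq2: (x + 38.657)² + (y − 22.979)² = 81.3863372652²
eq3: (x − 18.680)² + (y − 34.773)² = 39.6665488517²
eq1−eq2, eq1−eq3 (x²,y² cancel):
  -108.964·x + 135.052·y = -4174.012040
  5.710·x + 158.640·y = 411.994595
det = -108.964·158.640 − 135.052·5.710 = -18057.195880
x = (-4174.012040·158.640 − 135.052·411.994595) / -18057.195880 = 39.751796
y = (-108.964·411.994595 − -4174.012040·5.710) / -18057.195880 = 1.166237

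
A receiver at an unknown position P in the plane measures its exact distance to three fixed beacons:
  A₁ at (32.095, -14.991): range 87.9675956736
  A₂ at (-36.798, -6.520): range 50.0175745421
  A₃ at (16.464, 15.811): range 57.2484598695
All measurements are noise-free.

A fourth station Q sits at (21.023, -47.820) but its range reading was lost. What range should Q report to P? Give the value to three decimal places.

eq1: (x − 32.095)² + (y + 14.991)² = 87.9675956736²
eq2: (x + 36.798)² + (y + 6.520)² = 50.0175745421²
eq3: (x − 16.464)² + (y − 15.811)² = 57.2484598695²
eq3−eq1, eq3−eq2 (x²,y² cancel):
  31.262·x − 61.604·y = -3727.143642
  -106.524·x − 44.662·y = 1651.180581
det = 31.262·-44.662 − -61.604·-106.524 = -7958.527940
x = (-3727.143642·-44.662 − -61.604·1651.180581) / -7958.527940 = -33.697314
y = (31.262·1651.180581 − -3727.143642·-106.524) / -7958.527940 = 43.401373
|P − Q| = √((-33.697314 − 21.023)² + (43.401373 − -47.820)²) = 106.375052

106.375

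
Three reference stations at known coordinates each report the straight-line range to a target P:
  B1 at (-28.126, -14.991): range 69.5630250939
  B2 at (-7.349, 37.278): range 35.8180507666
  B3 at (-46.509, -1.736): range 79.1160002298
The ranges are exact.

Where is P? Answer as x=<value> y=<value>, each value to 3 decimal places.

eq1: (x + 28.126)² + (y + 14.991)² = 69.5630250939²
eq2: (x + 7.349)² + (y − 37.278)² = 35.8180507666²
eq3: (x + 46.509)² + (y + 1.736)² = 79.1160002298²
eq1−eq3, eq1−eq2 (x²,y² cancel):
  -36.766·x + 26.510·y = -270.028212
  41.554·x + 104.538·y = 3983.936827
det = -36.766·104.538 − 26.510·41.554 = -4945.040648
x = (-270.028212·104.538 − 26.510·3983.936827) / -4945.040648 = 27.065981
y = (-36.766·3983.936827 − -270.028212·41.554) / -4945.040648 = 27.351174

x=27.066 y=27.351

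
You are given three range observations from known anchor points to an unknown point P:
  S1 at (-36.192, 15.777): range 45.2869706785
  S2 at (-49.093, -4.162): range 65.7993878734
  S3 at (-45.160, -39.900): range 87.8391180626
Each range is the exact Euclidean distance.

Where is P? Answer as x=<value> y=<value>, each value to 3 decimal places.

eq1: (x + 36.192)² + (y − 15.777)² = 45.2869706785²
eq2: (x + 49.093)² + (y + 4.162)² = 65.7993878734²
eq3: (x + 45.160)² + (y + 39.900)² = 87.8391180626²
eq1−eq3, eq1−eq2 (x²,y² cancel):
  -17.936·x − 111.354·y = -3592.139942
  -25.802·x − 39.878·y = -1409.979431
det = -17.936·-39.878 − -111.354·-25.802 = -2157.904100
x = (-3592.139942·-39.878 − -111.354·-1409.979431) / -2157.904100 = 6.376323
y = (-17.936·-1409.979431 − -3592.139942·-25.802) / -2157.904100 = 31.231695

x=6.376 y=31.232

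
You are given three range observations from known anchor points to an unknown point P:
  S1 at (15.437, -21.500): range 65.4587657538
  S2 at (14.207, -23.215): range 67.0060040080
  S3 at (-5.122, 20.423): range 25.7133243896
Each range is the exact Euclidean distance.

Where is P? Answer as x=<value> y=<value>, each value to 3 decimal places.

eq1: (x − 15.437)² + (y + 21.500)² = 65.4587657538²
eq2: (x − 14.207)² + (y + 23.215)² = 67.0060040080²
eq3: (x + 5.122)² + (y − 20.423)² = 25.7133243896²
eq3−eq1, eq3−eq2 (x²,y² cancel):
  41.118·x − 83.846·y = -3366.457807
  38.658·x − 87.276·y = -3531.188261
det = 41.118·-87.276 − -83.846·38.658 = -347.295900
x = (-3366.457807·-87.276 − -83.846·-3531.188261) / -347.295900 = 6.521930
y = (41.118·-3531.188261 − -3366.457807·38.658) / -347.295900 = 43.348836

x=6.522 y=43.349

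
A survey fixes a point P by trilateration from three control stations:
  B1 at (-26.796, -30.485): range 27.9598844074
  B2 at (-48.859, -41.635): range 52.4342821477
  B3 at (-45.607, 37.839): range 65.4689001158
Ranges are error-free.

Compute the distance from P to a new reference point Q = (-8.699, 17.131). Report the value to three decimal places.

eq1: (x + 26.796)² + (y + 30.485)² = 27.9598844074²
eq2: (x + 48.859)² + (y + 41.635)² = 52.4342821477²
eq3: (x + 45.607)² + (y − 37.839)² = 65.4689001158²
eq3−eq2, eq3−eq1 (x²,y² cancel):
  -6.504·x − 158.948·y = 2145.709674
  37.622·x − 136.648·y = 1639.994217
det = -6.504·-136.648 − -158.948·37.622 = 6868.700248
x = (2145.709674·-136.648 − -158.948·1639.994217) / 6868.700248 = -4.736432
y = (-6.504·1639.994217 − 2145.709674·37.622) / 6868.700248 = -13.305634
|P − Q| = √((-4.736432 − -8.699)² + (-13.305634 − 17.131)²) = 30.693495

30.693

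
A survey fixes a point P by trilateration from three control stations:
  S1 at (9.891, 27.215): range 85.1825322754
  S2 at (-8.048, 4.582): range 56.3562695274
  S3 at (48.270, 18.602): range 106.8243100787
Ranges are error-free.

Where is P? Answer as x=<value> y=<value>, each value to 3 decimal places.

x=-39.641 y=-42.086

eq1: (x − 9.891)² + (y − 27.215)² = 85.1825322754²
eq2: (x + 8.048)² + (y − 4.582)² = 56.3562695274²
eq3: (x − 48.270)² + (y − 18.602)² = 106.8243100787²
eq2−eq3, eq2−eq1 (x²,y² cancel):
  112.636·x + 28.040·y = -5645.141833
  35.878·x + 45.266·y = -3327.311612
det = 112.636·45.266 − 28.040·35.878 = 4092.562056
x = (-5645.141833·45.266 − 28.040·-3327.311612) / 4092.562056 = -39.641469
y = (112.636·-3327.311612 − -5645.141833·35.878) / 4092.562056 = -42.085781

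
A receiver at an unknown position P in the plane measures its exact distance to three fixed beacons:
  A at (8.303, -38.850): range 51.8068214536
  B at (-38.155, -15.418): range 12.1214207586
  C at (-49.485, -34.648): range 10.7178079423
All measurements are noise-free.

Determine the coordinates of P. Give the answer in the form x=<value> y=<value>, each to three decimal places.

x=-42.102 y=-26.879

eq1: (x − 8.303)² + (y + 38.850)² = 51.8068214536²
eq2: (x + 38.155)² + (y + 15.418)² = 12.1214207586²
eq3: (x + 49.485)² + (y + 34.648)² = 10.7178079423²
eq2−eq3, eq2−eq1 (x²,y² cancel):
  -22.660·x − 38.460·y = 1987.787814
  92.916·x − 46.864·y = -2652.274348
det = -22.660·-46.864 − -38.460·92.916 = 4635.487600
x = (1987.787814·-46.864 − -38.460·-2652.274348) / 4635.487600 = -42.101754
y = (-22.660·-2652.274348 − 1987.787814·92.916) / 4635.487600 = -26.878889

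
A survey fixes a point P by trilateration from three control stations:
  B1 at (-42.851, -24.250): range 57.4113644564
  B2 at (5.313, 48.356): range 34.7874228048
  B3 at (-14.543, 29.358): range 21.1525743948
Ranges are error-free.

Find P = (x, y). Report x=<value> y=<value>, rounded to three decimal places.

eq1: (x + 42.851)² + (y + 24.250)² = 57.4113644564²
eq2: (x − 5.313)² + (y − 48.356)² = 34.7874228048²
eq3: (x + 14.543)² + (y − 29.358)² = 21.1525743948²
eq1−eq2, eq1−eq3 (x²,y² cancel):
  96.328·x + 145.212·y = 2028.159987
  56.616·x + 107.216·y = 1497.753677
det = 96.328·107.216 − 145.212·56.616 = 2106.580256
x = (2028.159987·107.216 − 145.212·1497.753677) / 2106.580256 = -0.019276
y = (96.328·1497.753677 − 2028.159987·56.616) / 2106.580256 = 13.979676

x=-0.019 y=13.980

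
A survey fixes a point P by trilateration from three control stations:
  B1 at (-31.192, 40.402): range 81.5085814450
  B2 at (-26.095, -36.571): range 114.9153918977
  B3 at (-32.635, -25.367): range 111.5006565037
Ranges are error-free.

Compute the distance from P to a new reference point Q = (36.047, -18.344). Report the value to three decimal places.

eq1: (x + 31.192)² + (y − 40.402)² = 81.5085814450²
eq2: (x + 26.095)² + (y + 36.571)² = 114.9153918977²
eq3: (x + 32.635)² + (y + 25.367)² = 111.5006565037²
eq1−eq2, eq1−eq3 (x²,y² cancel):
  10.194·x − 153.946·y = -7148.773848
  -2.886·x − 131.538·y = -6685.482106
det = 10.194·-131.538 − -153.946·-2.886 = -1785.186528
x = (-7148.773848·-131.538 − -153.946·-6685.482106) / -1785.186528 = 49.780688
y = (10.194·-6685.482106 − -7148.773848·-2.886) / -1785.186528 = 49.733271
|P − Q| = √((49.780688 − 36.047)² + (49.733271 − -18.344)²) = 69.448751

69.449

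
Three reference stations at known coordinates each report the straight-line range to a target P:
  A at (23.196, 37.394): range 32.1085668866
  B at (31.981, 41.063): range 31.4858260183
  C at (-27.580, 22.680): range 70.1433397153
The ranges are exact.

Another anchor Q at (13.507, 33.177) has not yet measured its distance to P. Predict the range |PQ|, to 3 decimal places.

eq1: (x − 23.196)² + (y − 37.394)² = 32.1085668866²
eq2: (x − 31.981)² + (y − 41.063)² = 31.4858260183²
eq3: (x + 27.580)² + (y − 22.680)² = 70.1433397153²
eq3−eq1, eq3−eq2 (x²,y² cancel):
  101.552·x + 29.428·y = 4550.454891
  119.122·x + 36.766·y = 5362.646396
det = 101.552·36.766 − 29.428·119.122 = 228.138616
x = (4550.454891·36.766 − 29.428·5362.646396) / 228.138616 = 41.597808
y = (101.552·5362.646396 − 4550.454891·119.122) / 228.138616 = 11.081769
|P − Q| = √((41.597808 − 13.507)² + (11.081769 − 33.177)²) = 35.739233

35.739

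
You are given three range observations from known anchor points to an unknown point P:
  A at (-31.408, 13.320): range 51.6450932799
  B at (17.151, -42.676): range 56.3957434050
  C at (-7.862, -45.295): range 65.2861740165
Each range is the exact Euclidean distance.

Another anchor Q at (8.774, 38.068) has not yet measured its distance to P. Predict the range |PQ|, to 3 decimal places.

26.988

eq1: (x + 31.408)² + (y − 13.320)² = 51.6450932799²
eq2: (x − 17.151)² + (y + 42.676)² = 56.3957434050²
eq3: (x + 7.862)² + (y + 45.295)² = 65.2861740165²
eq2−eq1, eq2−eq3 (x²,y² cancel):
  -97.118·x + 111.992·y = -438.248699
  -50.026·x − 5.238·y = -1083.754352
det = -97.118·-5.238 − 111.992·-50.026 = 6111.215876
x = (-438.248699·-5.238 − 111.992·-1083.754352) / 6111.215876 = 20.236131
y = (-97.118·-1083.754352 − -438.248699·-50.026) / 6111.215876 = 13.635294
|P − Q| = √((20.236131 − 8.774)² + (13.635294 − 38.068)²) = 26.987730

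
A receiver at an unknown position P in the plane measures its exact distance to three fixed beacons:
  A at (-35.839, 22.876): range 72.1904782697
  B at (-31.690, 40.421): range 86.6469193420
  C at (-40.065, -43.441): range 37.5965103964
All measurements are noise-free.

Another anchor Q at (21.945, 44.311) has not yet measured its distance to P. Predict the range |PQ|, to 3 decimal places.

88.922

eq1: (x + 35.839)² + (y − 22.876)² = 72.1904782697²
eq2: (x + 31.690)² + (y − 40.421)² = 86.6469193420²
eq3: (x + 40.065)² + (y + 43.441)² = 37.5965103964²
eq1−eq2, eq1−eq3 (x²,y² cancel):
  8.298·x + 35.090·y = -1465.855435
  -8.452·x − 132.634·y = 5482.546968
det = 8.298·-132.634 − 35.090·-8.452 = -804.016252
x = (-1465.855435·-132.634 − 35.090·5482.546968) / -804.016252 = -2.536885
y = (8.298·5482.546968 − -1465.855435·-8.452) / -804.016252 = -41.174248
|P − Q| = √((-2.536885 − 21.945)² + (-41.174248 − 44.311)²) = 88.921821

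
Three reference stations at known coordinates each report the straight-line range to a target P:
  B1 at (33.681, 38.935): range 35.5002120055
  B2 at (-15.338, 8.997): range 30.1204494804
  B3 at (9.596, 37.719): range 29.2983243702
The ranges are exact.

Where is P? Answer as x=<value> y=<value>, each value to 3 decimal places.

x=14.782 y=8.883

eq1: (x − 33.681)² + (y − 38.935)² = 35.5002120055²
eq2: (x + 15.338)² + (y − 8.997)² = 30.1204494804²
eq3: (x − 9.596)² + (y − 37.719)² = 29.2983243702²
eq2−eq1, eq2−eq3 (x²,y² cancel):
  98.038·x + 59.876·y = 1981.120157
  49.868·x + 57.444·y = 1247.455590
det = 98.038·57.444 − 59.876·49.868 = 2645.798504
x = (1981.120157·57.444 − 59.876·1247.455590) / 2645.798504 = 14.782235
y = (98.038·1247.455590 − 1981.120157·49.868) / 2645.798504 = 8.883349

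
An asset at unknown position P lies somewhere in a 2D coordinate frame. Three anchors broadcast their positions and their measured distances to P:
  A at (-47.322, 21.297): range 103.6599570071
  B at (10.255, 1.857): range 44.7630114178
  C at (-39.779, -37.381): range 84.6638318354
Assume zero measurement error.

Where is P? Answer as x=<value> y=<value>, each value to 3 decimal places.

x=44.275 y=-27.236

eq1: (x + 47.322)² + (y − 21.297)² = 103.6599570071²
eq2: (x − 10.255)² + (y − 1.857)² = 44.7630114178²
eq3: (x + 39.779)² + (y + 37.381)² = 84.6638318354²
eq2−eq1, eq2−eq3 (x²,y² cancel):
  -115.154·x + 38.880·y = -6157.339077
  -100.068·x − 78.476·y = -2293.142702
det = -115.154·-78.476 − 38.880·-100.068 = 12927.469144
x = (-6157.339077·-78.476 − 38.880·-2293.142702) / 12927.469144 = 44.274771
y = (-115.154·-2293.142702 − -6157.339077·-100.068) / 12927.469144 = -27.235652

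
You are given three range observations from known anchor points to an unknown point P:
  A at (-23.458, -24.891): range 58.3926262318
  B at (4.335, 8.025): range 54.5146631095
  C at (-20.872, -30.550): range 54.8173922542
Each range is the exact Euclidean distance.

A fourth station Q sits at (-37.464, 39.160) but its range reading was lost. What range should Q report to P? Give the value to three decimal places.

104.839

eq1: (x + 23.458)² + (y + 24.891)² = 58.3926262318²
eq2: (x − 4.335)² + (y − 8.025)² = 54.5146631095²
eq3: (x + 20.872)² + (y + 30.550)² = 54.8173922542²
eq1−eq3, eq1−eq2 (x²,y² cancel):
  5.172·x − 11.318·y = 603.855544
  55.586·x + 65.832·y = -648.796491
det = 5.172·65.832 − -11.318·55.586 = 969.605452
x = (603.855544·65.832 − -11.318·-648.796491) / 969.605452 = 33.425905
y = (5.172·-648.796491 − 603.855544·55.586) / 969.605452 = -38.078880
|P − Q| = √((33.425905 − -37.464)² + (-38.078880 − 39.160)²) = 104.839035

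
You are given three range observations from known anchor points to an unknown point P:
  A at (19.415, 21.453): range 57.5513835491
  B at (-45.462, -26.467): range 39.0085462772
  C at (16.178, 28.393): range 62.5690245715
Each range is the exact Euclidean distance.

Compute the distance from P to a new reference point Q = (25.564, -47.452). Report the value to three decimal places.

eq1: (x − 19.415)² + (y − 21.453)² = 57.5513835491²
eq2: (x + 45.462)² + (y + 26.467)² = 39.0085462772²
eq3: (x − 16.178)² + (y − 28.393)² = 62.5690245715²
eq1−eq2, eq1−eq3 (x²,y² cancel):
  -129.754·x − 95.840·y = 3720.617165
  -6.474·x + 13.880·y = -372.004388
det = -129.754·13.880 − -95.840·-6.474 = -2421.453680
x = (3720.617165·13.880 − -95.840·-372.004388) / -2421.453680 = -6.603168
y = (-129.754·-372.004388 − 3720.617165·-6.474) / -2421.453680 = -29.881362
|P − Q| = √((-6.603168 − 25.564)² + (-29.881362 − -47.452)²) = 36.653159

36.653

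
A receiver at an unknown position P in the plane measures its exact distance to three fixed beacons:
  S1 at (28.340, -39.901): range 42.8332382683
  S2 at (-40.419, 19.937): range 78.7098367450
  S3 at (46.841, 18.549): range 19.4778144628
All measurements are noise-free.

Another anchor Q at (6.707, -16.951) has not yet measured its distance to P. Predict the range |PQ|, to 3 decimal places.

35.216

eq1: (x − 28.340)² + (y + 39.901)² = 42.8332382683²
eq2: (x + 40.419)² + (y − 19.937)² = 78.7098367450²
eq3: (x − 46.841)² + (y − 18.549)² = 19.4778144628²
eq2−eq1, eq2−eq3 (x²,y² cancel):
  137.518·x − 119.676·y = 4724.617971
  174.520·x − 2.776·y = 6322.818296
det = 137.518·-2.776 − -119.676·174.520 = 20504.105552
x = (4724.617971·-2.776 − -119.676·6322.818296) / 20504.105552 = 36.264643
y = (137.518·6322.818296 − 4724.617971·174.520) / 20504.105552 = 2.192780
|P − Q| = √((36.264643 − 6.707)² + (2.192780 − -16.951)²) = 35.215601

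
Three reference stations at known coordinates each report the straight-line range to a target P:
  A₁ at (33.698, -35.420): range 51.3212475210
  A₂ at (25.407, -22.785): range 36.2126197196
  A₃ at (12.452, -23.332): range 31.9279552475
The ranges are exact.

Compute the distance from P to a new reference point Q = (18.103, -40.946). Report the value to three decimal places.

eq1: (x − 33.698)² + (y + 35.420)² = 51.3212475210²
eq2: (x − 25.407)² + (y + 22.785)² = 36.2126197196²
eq3: (x − 12.452)² + (y + 23.332)² = 31.9279552475²
eq3−eq2, eq3−eq1 (x²,y² cancel):
  25.910·x + 1.094·y = 173.277845
  42.492·x − 24.176·y = 76.220955
det = 25.910·-24.176 − 1.094·42.492 = -672.886408
x = (173.277845·-24.176 − 1.094·76.220955) / -672.886408 = 6.349587
y = (25.910·76.220955 − 173.277845·42.492) / -672.886408 = 8.007350
|P − Q| = √((6.349587 − 18.103)² + (8.007350 − -40.946)²) = 50.344545

50.345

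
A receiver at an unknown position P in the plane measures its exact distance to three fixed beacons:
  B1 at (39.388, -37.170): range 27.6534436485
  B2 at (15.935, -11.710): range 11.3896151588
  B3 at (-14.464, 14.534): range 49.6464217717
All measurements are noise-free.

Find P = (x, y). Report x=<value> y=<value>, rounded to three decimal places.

x=27.310 y=-12.294

eq1: (x − 39.388)² + (y + 37.170)² = 27.6534436485²
eq2: (x − 15.935)² + (y + 11.710)² = 11.3896151588²
eq3: (x + 14.464)² + (y − 14.534)² = 49.6464217717²
eq2−eq1, eq2−eq3 (x²,y² cancel):
  46.906·x − 50.920·y = 1906.985507
  -60.798·x + 52.488·y = -2305.647734
det = 46.906·52.488 − -50.920·-60.798 = -633.832032
x = (1906.985507·52.488 − -50.920·-2305.647734) / -633.832032 = 27.309644
y = (46.906·-2305.647734 − 1906.985507·-60.798) / -633.832032 = -12.293781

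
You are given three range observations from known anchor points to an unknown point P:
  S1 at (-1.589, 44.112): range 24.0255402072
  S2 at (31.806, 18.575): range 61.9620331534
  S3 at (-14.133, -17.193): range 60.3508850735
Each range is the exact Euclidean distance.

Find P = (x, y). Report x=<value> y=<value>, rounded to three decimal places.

eq1: (x + 1.589)² + (y − 44.112)² = 24.0255402072²
eq2: (x − 31.806)² + (y − 18.575)² = 61.9620331534²
eq3: (x + 14.133)² + (y + 17.193)² = 60.3508850735²
eq1−eq3, eq1−eq2 (x²,y² cancel):
  -25.088·x − 122.610·y = -4518.055274
  66.790·x − 51.074·y = -3853.808174
det = -25.088·-51.074 − -122.610·66.790 = 9470.466412
x = (-4518.055274·-51.074 − -122.610·-3853.808174) / 9470.466412 = -25.527810
y = (-25.088·-3853.808174 − -4518.055274·66.790) / 9470.466412 = 42.072400

x=-25.528 y=42.072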